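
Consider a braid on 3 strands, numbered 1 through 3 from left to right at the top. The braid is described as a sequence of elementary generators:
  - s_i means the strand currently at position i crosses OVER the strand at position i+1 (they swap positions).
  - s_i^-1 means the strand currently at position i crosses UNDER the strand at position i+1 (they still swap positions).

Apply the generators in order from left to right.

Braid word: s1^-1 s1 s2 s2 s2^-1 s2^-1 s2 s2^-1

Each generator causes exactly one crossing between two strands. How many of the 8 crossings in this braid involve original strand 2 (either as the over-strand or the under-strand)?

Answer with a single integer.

Answer: 8

Derivation:
Gen 1: crossing 1x2. Involves strand 2? yes. Count so far: 1
Gen 2: crossing 2x1. Involves strand 2? yes. Count so far: 2
Gen 3: crossing 2x3. Involves strand 2? yes. Count so far: 3
Gen 4: crossing 3x2. Involves strand 2? yes. Count so far: 4
Gen 5: crossing 2x3. Involves strand 2? yes. Count so far: 5
Gen 6: crossing 3x2. Involves strand 2? yes. Count so far: 6
Gen 7: crossing 2x3. Involves strand 2? yes. Count so far: 7
Gen 8: crossing 3x2. Involves strand 2? yes. Count so far: 8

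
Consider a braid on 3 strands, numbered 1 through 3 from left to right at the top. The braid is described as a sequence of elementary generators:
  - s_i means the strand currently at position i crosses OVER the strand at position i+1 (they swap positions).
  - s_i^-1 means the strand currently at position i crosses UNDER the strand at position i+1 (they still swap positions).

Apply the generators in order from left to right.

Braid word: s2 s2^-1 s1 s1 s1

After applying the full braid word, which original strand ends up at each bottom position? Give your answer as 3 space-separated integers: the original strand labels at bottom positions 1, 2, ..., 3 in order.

Gen 1 (s2): strand 2 crosses over strand 3. Perm now: [1 3 2]
Gen 2 (s2^-1): strand 3 crosses under strand 2. Perm now: [1 2 3]
Gen 3 (s1): strand 1 crosses over strand 2. Perm now: [2 1 3]
Gen 4 (s1): strand 2 crosses over strand 1. Perm now: [1 2 3]
Gen 5 (s1): strand 1 crosses over strand 2. Perm now: [2 1 3]

Answer: 2 1 3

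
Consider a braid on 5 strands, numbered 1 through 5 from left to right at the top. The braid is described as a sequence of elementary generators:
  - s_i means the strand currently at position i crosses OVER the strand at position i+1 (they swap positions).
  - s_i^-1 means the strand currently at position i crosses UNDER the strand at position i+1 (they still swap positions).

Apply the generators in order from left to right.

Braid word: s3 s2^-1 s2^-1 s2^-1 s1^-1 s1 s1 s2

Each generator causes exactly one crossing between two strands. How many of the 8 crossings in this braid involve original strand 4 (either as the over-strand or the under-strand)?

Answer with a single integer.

Answer: 7

Derivation:
Gen 1: crossing 3x4. Involves strand 4? yes. Count so far: 1
Gen 2: crossing 2x4. Involves strand 4? yes. Count so far: 2
Gen 3: crossing 4x2. Involves strand 4? yes. Count so far: 3
Gen 4: crossing 2x4. Involves strand 4? yes. Count so far: 4
Gen 5: crossing 1x4. Involves strand 4? yes. Count so far: 5
Gen 6: crossing 4x1. Involves strand 4? yes. Count so far: 6
Gen 7: crossing 1x4. Involves strand 4? yes. Count so far: 7
Gen 8: crossing 1x2. Involves strand 4? no. Count so far: 7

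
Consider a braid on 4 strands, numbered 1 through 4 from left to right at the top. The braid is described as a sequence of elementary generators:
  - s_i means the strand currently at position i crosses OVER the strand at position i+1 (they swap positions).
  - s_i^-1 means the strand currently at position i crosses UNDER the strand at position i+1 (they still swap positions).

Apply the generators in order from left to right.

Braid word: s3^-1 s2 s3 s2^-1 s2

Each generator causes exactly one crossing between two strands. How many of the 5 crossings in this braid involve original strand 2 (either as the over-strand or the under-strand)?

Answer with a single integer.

Answer: 2

Derivation:
Gen 1: crossing 3x4. Involves strand 2? no. Count so far: 0
Gen 2: crossing 2x4. Involves strand 2? yes. Count so far: 1
Gen 3: crossing 2x3. Involves strand 2? yes. Count so far: 2
Gen 4: crossing 4x3. Involves strand 2? no. Count so far: 2
Gen 5: crossing 3x4. Involves strand 2? no. Count so far: 2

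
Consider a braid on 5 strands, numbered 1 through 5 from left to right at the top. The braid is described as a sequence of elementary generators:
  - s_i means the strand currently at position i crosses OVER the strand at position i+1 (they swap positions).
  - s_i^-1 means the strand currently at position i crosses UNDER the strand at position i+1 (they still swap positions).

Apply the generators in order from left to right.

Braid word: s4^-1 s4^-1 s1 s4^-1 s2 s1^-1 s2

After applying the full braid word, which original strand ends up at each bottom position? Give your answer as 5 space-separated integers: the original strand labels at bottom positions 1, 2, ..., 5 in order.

Answer: 3 1 2 5 4

Derivation:
Gen 1 (s4^-1): strand 4 crosses under strand 5. Perm now: [1 2 3 5 4]
Gen 2 (s4^-1): strand 5 crosses under strand 4. Perm now: [1 2 3 4 5]
Gen 3 (s1): strand 1 crosses over strand 2. Perm now: [2 1 3 4 5]
Gen 4 (s4^-1): strand 4 crosses under strand 5. Perm now: [2 1 3 5 4]
Gen 5 (s2): strand 1 crosses over strand 3. Perm now: [2 3 1 5 4]
Gen 6 (s1^-1): strand 2 crosses under strand 3. Perm now: [3 2 1 5 4]
Gen 7 (s2): strand 2 crosses over strand 1. Perm now: [3 1 2 5 4]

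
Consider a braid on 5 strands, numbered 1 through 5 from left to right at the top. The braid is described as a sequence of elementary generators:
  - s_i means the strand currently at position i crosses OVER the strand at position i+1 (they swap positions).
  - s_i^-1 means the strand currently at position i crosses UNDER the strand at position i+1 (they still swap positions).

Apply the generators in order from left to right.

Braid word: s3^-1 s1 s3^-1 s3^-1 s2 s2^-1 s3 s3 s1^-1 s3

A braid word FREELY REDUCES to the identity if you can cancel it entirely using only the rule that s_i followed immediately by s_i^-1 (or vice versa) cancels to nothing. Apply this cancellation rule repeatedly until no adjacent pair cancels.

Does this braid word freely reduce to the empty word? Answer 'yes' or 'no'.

Gen 1 (s3^-1): push. Stack: [s3^-1]
Gen 2 (s1): push. Stack: [s3^-1 s1]
Gen 3 (s3^-1): push. Stack: [s3^-1 s1 s3^-1]
Gen 4 (s3^-1): push. Stack: [s3^-1 s1 s3^-1 s3^-1]
Gen 5 (s2): push. Stack: [s3^-1 s1 s3^-1 s3^-1 s2]
Gen 6 (s2^-1): cancels prior s2. Stack: [s3^-1 s1 s3^-1 s3^-1]
Gen 7 (s3): cancels prior s3^-1. Stack: [s3^-1 s1 s3^-1]
Gen 8 (s3): cancels prior s3^-1. Stack: [s3^-1 s1]
Gen 9 (s1^-1): cancels prior s1. Stack: [s3^-1]
Gen 10 (s3): cancels prior s3^-1. Stack: []
Reduced word: (empty)

Answer: yes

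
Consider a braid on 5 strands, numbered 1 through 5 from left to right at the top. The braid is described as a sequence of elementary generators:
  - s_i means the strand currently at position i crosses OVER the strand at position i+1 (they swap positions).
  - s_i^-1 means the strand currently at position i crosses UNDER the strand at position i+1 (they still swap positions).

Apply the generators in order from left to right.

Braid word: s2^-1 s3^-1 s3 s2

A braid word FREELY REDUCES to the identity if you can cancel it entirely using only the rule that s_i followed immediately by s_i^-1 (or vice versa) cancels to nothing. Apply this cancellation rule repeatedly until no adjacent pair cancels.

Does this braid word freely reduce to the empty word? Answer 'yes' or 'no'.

Gen 1 (s2^-1): push. Stack: [s2^-1]
Gen 2 (s3^-1): push. Stack: [s2^-1 s3^-1]
Gen 3 (s3): cancels prior s3^-1. Stack: [s2^-1]
Gen 4 (s2): cancels prior s2^-1. Stack: []
Reduced word: (empty)

Answer: yes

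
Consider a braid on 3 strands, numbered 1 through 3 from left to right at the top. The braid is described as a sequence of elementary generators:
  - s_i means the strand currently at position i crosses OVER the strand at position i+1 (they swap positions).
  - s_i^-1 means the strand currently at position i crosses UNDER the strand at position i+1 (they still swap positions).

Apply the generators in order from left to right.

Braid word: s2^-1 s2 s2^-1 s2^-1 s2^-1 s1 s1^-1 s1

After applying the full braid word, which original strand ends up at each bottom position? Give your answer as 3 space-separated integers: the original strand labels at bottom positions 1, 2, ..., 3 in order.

Gen 1 (s2^-1): strand 2 crosses under strand 3. Perm now: [1 3 2]
Gen 2 (s2): strand 3 crosses over strand 2. Perm now: [1 2 3]
Gen 3 (s2^-1): strand 2 crosses under strand 3. Perm now: [1 3 2]
Gen 4 (s2^-1): strand 3 crosses under strand 2. Perm now: [1 2 3]
Gen 5 (s2^-1): strand 2 crosses under strand 3. Perm now: [1 3 2]
Gen 6 (s1): strand 1 crosses over strand 3. Perm now: [3 1 2]
Gen 7 (s1^-1): strand 3 crosses under strand 1. Perm now: [1 3 2]
Gen 8 (s1): strand 1 crosses over strand 3. Perm now: [3 1 2]

Answer: 3 1 2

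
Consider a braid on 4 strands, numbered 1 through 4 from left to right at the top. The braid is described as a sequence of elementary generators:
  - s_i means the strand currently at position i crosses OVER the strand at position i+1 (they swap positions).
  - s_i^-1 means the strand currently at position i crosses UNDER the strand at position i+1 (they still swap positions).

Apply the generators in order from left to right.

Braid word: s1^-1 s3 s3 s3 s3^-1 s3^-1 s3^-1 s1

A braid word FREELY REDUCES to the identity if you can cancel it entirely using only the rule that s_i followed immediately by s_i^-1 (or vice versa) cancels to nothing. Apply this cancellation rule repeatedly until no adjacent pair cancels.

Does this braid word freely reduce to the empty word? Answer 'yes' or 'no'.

Gen 1 (s1^-1): push. Stack: [s1^-1]
Gen 2 (s3): push. Stack: [s1^-1 s3]
Gen 3 (s3): push. Stack: [s1^-1 s3 s3]
Gen 4 (s3): push. Stack: [s1^-1 s3 s3 s3]
Gen 5 (s3^-1): cancels prior s3. Stack: [s1^-1 s3 s3]
Gen 6 (s3^-1): cancels prior s3. Stack: [s1^-1 s3]
Gen 7 (s3^-1): cancels prior s3. Stack: [s1^-1]
Gen 8 (s1): cancels prior s1^-1. Stack: []
Reduced word: (empty)

Answer: yes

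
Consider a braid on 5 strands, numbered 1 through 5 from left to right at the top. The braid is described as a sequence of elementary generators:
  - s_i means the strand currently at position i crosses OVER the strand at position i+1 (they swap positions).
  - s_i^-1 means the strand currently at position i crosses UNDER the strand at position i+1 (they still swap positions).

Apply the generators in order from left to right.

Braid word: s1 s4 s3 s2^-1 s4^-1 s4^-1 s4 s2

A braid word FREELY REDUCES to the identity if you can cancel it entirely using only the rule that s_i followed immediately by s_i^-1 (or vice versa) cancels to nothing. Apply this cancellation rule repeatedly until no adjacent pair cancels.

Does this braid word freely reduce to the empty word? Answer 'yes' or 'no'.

Answer: no

Derivation:
Gen 1 (s1): push. Stack: [s1]
Gen 2 (s4): push. Stack: [s1 s4]
Gen 3 (s3): push. Stack: [s1 s4 s3]
Gen 4 (s2^-1): push. Stack: [s1 s4 s3 s2^-1]
Gen 5 (s4^-1): push. Stack: [s1 s4 s3 s2^-1 s4^-1]
Gen 6 (s4^-1): push. Stack: [s1 s4 s3 s2^-1 s4^-1 s4^-1]
Gen 7 (s4): cancels prior s4^-1. Stack: [s1 s4 s3 s2^-1 s4^-1]
Gen 8 (s2): push. Stack: [s1 s4 s3 s2^-1 s4^-1 s2]
Reduced word: s1 s4 s3 s2^-1 s4^-1 s2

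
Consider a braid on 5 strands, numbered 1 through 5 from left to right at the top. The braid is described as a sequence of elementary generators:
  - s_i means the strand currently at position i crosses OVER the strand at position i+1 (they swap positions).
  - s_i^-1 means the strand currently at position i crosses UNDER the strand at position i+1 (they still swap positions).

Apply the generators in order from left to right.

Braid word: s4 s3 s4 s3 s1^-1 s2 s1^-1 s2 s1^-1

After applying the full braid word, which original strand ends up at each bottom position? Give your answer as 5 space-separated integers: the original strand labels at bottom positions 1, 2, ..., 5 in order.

Answer: 1 4 2 5 3

Derivation:
Gen 1 (s4): strand 4 crosses over strand 5. Perm now: [1 2 3 5 4]
Gen 2 (s3): strand 3 crosses over strand 5. Perm now: [1 2 5 3 4]
Gen 3 (s4): strand 3 crosses over strand 4. Perm now: [1 2 5 4 3]
Gen 4 (s3): strand 5 crosses over strand 4. Perm now: [1 2 4 5 3]
Gen 5 (s1^-1): strand 1 crosses under strand 2. Perm now: [2 1 4 5 3]
Gen 6 (s2): strand 1 crosses over strand 4. Perm now: [2 4 1 5 3]
Gen 7 (s1^-1): strand 2 crosses under strand 4. Perm now: [4 2 1 5 3]
Gen 8 (s2): strand 2 crosses over strand 1. Perm now: [4 1 2 5 3]
Gen 9 (s1^-1): strand 4 crosses under strand 1. Perm now: [1 4 2 5 3]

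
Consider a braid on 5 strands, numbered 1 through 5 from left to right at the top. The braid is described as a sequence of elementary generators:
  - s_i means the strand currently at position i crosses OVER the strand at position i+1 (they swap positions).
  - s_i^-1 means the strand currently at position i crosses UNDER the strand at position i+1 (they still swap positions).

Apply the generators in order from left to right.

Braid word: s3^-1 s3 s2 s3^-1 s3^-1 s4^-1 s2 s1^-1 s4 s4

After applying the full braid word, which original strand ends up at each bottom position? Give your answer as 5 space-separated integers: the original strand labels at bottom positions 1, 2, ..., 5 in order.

Answer: 2 1 3 5 4

Derivation:
Gen 1 (s3^-1): strand 3 crosses under strand 4. Perm now: [1 2 4 3 5]
Gen 2 (s3): strand 4 crosses over strand 3. Perm now: [1 2 3 4 5]
Gen 3 (s2): strand 2 crosses over strand 3. Perm now: [1 3 2 4 5]
Gen 4 (s3^-1): strand 2 crosses under strand 4. Perm now: [1 3 4 2 5]
Gen 5 (s3^-1): strand 4 crosses under strand 2. Perm now: [1 3 2 4 5]
Gen 6 (s4^-1): strand 4 crosses under strand 5. Perm now: [1 3 2 5 4]
Gen 7 (s2): strand 3 crosses over strand 2. Perm now: [1 2 3 5 4]
Gen 8 (s1^-1): strand 1 crosses under strand 2. Perm now: [2 1 3 5 4]
Gen 9 (s4): strand 5 crosses over strand 4. Perm now: [2 1 3 4 5]
Gen 10 (s4): strand 4 crosses over strand 5. Perm now: [2 1 3 5 4]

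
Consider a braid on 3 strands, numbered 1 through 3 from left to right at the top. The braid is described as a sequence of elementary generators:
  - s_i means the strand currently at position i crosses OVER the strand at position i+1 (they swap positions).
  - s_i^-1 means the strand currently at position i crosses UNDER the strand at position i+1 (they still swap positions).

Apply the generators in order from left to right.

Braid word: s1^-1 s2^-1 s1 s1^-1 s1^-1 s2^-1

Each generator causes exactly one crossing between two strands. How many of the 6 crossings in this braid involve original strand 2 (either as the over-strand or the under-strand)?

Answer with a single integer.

Gen 1: crossing 1x2. Involves strand 2? yes. Count so far: 1
Gen 2: crossing 1x3. Involves strand 2? no. Count so far: 1
Gen 3: crossing 2x3. Involves strand 2? yes. Count so far: 2
Gen 4: crossing 3x2. Involves strand 2? yes. Count so far: 3
Gen 5: crossing 2x3. Involves strand 2? yes. Count so far: 4
Gen 6: crossing 2x1. Involves strand 2? yes. Count so far: 5

Answer: 5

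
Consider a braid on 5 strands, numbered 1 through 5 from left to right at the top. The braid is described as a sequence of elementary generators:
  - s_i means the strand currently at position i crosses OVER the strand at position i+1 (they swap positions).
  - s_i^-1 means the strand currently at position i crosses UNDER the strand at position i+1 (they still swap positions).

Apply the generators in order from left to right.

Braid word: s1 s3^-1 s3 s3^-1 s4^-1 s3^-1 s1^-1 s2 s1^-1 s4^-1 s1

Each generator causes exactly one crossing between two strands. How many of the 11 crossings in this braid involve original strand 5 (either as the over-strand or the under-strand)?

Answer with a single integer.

Answer: 5

Derivation:
Gen 1: crossing 1x2. Involves strand 5? no. Count so far: 0
Gen 2: crossing 3x4. Involves strand 5? no. Count so far: 0
Gen 3: crossing 4x3. Involves strand 5? no. Count so far: 0
Gen 4: crossing 3x4. Involves strand 5? no. Count so far: 0
Gen 5: crossing 3x5. Involves strand 5? yes. Count so far: 1
Gen 6: crossing 4x5. Involves strand 5? yes. Count so far: 2
Gen 7: crossing 2x1. Involves strand 5? no. Count so far: 2
Gen 8: crossing 2x5. Involves strand 5? yes. Count so far: 3
Gen 9: crossing 1x5. Involves strand 5? yes. Count so far: 4
Gen 10: crossing 4x3. Involves strand 5? no. Count so far: 4
Gen 11: crossing 5x1. Involves strand 5? yes. Count so far: 5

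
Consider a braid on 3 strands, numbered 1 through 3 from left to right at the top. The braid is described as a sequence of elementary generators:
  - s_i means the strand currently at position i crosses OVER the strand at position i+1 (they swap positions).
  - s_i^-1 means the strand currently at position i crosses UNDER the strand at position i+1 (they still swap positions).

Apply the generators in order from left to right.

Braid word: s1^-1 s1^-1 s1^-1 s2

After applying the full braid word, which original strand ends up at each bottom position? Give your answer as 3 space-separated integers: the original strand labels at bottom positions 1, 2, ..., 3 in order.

Gen 1 (s1^-1): strand 1 crosses under strand 2. Perm now: [2 1 3]
Gen 2 (s1^-1): strand 2 crosses under strand 1. Perm now: [1 2 3]
Gen 3 (s1^-1): strand 1 crosses under strand 2. Perm now: [2 1 3]
Gen 4 (s2): strand 1 crosses over strand 3. Perm now: [2 3 1]

Answer: 2 3 1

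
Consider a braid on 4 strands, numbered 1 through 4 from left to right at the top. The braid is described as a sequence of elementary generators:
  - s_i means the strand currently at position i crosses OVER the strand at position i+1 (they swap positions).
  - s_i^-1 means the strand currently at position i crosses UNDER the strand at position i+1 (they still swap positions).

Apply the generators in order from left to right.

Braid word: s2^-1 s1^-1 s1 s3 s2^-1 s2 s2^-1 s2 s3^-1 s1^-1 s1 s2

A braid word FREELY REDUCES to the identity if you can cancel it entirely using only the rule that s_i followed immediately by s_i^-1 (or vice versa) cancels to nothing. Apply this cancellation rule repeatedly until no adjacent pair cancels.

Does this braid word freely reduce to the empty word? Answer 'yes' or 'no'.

Answer: yes

Derivation:
Gen 1 (s2^-1): push. Stack: [s2^-1]
Gen 2 (s1^-1): push. Stack: [s2^-1 s1^-1]
Gen 3 (s1): cancels prior s1^-1. Stack: [s2^-1]
Gen 4 (s3): push. Stack: [s2^-1 s3]
Gen 5 (s2^-1): push. Stack: [s2^-1 s3 s2^-1]
Gen 6 (s2): cancels prior s2^-1. Stack: [s2^-1 s3]
Gen 7 (s2^-1): push. Stack: [s2^-1 s3 s2^-1]
Gen 8 (s2): cancels prior s2^-1. Stack: [s2^-1 s3]
Gen 9 (s3^-1): cancels prior s3. Stack: [s2^-1]
Gen 10 (s1^-1): push. Stack: [s2^-1 s1^-1]
Gen 11 (s1): cancels prior s1^-1. Stack: [s2^-1]
Gen 12 (s2): cancels prior s2^-1. Stack: []
Reduced word: (empty)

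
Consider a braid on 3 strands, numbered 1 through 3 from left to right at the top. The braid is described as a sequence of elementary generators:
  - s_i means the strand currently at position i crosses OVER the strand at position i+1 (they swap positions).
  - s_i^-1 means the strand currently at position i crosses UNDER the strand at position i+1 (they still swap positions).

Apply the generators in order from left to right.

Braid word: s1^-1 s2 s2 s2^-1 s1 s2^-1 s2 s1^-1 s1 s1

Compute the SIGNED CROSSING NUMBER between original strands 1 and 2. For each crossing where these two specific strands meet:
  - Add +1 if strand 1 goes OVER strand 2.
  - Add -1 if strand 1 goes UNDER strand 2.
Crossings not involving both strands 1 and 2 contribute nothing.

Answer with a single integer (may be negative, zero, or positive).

Gen 1: 1 under 2. Both 1&2? yes. Contrib: -1. Sum: -1
Gen 2: crossing 1x3. Both 1&2? no. Sum: -1
Gen 3: crossing 3x1. Both 1&2? no. Sum: -1
Gen 4: crossing 1x3. Both 1&2? no. Sum: -1
Gen 5: crossing 2x3. Both 1&2? no. Sum: -1
Gen 6: 2 under 1. Both 1&2? yes. Contrib: +1. Sum: 0
Gen 7: 1 over 2. Both 1&2? yes. Contrib: +1. Sum: 1
Gen 8: crossing 3x2. Both 1&2? no. Sum: 1
Gen 9: crossing 2x3. Both 1&2? no. Sum: 1
Gen 10: crossing 3x2. Both 1&2? no. Sum: 1

Answer: 1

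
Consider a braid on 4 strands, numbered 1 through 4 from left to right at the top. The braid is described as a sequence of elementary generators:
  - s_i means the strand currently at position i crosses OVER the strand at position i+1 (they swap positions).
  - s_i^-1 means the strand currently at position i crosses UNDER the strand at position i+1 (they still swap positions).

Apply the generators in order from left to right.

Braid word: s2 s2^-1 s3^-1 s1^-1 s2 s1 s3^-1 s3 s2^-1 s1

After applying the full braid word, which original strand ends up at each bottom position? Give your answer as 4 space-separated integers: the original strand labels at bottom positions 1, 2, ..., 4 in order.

Gen 1 (s2): strand 2 crosses over strand 3. Perm now: [1 3 2 4]
Gen 2 (s2^-1): strand 3 crosses under strand 2. Perm now: [1 2 3 4]
Gen 3 (s3^-1): strand 3 crosses under strand 4. Perm now: [1 2 4 3]
Gen 4 (s1^-1): strand 1 crosses under strand 2. Perm now: [2 1 4 3]
Gen 5 (s2): strand 1 crosses over strand 4. Perm now: [2 4 1 3]
Gen 6 (s1): strand 2 crosses over strand 4. Perm now: [4 2 1 3]
Gen 7 (s3^-1): strand 1 crosses under strand 3. Perm now: [4 2 3 1]
Gen 8 (s3): strand 3 crosses over strand 1. Perm now: [4 2 1 3]
Gen 9 (s2^-1): strand 2 crosses under strand 1. Perm now: [4 1 2 3]
Gen 10 (s1): strand 4 crosses over strand 1. Perm now: [1 4 2 3]

Answer: 1 4 2 3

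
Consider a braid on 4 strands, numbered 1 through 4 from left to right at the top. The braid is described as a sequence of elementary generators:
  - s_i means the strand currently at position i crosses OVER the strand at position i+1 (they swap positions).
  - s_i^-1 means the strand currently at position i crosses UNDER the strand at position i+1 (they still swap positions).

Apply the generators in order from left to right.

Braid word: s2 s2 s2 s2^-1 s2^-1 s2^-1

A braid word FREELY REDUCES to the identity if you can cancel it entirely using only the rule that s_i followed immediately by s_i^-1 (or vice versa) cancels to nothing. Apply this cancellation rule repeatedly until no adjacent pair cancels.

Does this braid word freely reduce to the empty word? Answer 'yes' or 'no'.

Gen 1 (s2): push. Stack: [s2]
Gen 2 (s2): push. Stack: [s2 s2]
Gen 3 (s2): push. Stack: [s2 s2 s2]
Gen 4 (s2^-1): cancels prior s2. Stack: [s2 s2]
Gen 5 (s2^-1): cancels prior s2. Stack: [s2]
Gen 6 (s2^-1): cancels prior s2. Stack: []
Reduced word: (empty)

Answer: yes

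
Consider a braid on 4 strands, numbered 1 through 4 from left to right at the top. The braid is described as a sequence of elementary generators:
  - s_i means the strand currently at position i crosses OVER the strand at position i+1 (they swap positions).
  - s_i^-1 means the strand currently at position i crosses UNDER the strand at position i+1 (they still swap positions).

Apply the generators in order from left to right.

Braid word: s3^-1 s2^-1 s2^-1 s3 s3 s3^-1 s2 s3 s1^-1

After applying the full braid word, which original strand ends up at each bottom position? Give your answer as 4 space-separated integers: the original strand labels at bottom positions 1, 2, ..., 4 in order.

Gen 1 (s3^-1): strand 3 crosses under strand 4. Perm now: [1 2 4 3]
Gen 2 (s2^-1): strand 2 crosses under strand 4. Perm now: [1 4 2 3]
Gen 3 (s2^-1): strand 4 crosses under strand 2. Perm now: [1 2 4 3]
Gen 4 (s3): strand 4 crosses over strand 3. Perm now: [1 2 3 4]
Gen 5 (s3): strand 3 crosses over strand 4. Perm now: [1 2 4 3]
Gen 6 (s3^-1): strand 4 crosses under strand 3. Perm now: [1 2 3 4]
Gen 7 (s2): strand 2 crosses over strand 3. Perm now: [1 3 2 4]
Gen 8 (s3): strand 2 crosses over strand 4. Perm now: [1 3 4 2]
Gen 9 (s1^-1): strand 1 crosses under strand 3. Perm now: [3 1 4 2]

Answer: 3 1 4 2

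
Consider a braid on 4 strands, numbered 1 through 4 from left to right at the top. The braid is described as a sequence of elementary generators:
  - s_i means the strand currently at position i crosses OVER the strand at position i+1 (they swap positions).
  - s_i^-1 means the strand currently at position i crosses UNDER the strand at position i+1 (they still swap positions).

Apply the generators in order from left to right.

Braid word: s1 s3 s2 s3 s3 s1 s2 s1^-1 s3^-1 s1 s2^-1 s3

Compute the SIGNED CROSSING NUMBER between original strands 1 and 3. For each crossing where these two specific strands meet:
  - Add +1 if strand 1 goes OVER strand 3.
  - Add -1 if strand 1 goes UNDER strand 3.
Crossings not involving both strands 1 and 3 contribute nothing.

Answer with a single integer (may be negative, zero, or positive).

Answer: -1

Derivation:
Gen 1: crossing 1x2. Both 1&3? no. Sum: 0
Gen 2: crossing 3x4. Both 1&3? no. Sum: 0
Gen 3: crossing 1x4. Both 1&3? no. Sum: 0
Gen 4: 1 over 3. Both 1&3? yes. Contrib: +1. Sum: 1
Gen 5: 3 over 1. Both 1&3? yes. Contrib: -1. Sum: 0
Gen 6: crossing 2x4. Both 1&3? no. Sum: 0
Gen 7: crossing 2x1. Both 1&3? no. Sum: 0
Gen 8: crossing 4x1. Both 1&3? no. Sum: 0
Gen 9: crossing 2x3. Both 1&3? no. Sum: 0
Gen 10: crossing 1x4. Both 1&3? no. Sum: 0
Gen 11: 1 under 3. Both 1&3? yes. Contrib: -1. Sum: -1
Gen 12: crossing 1x2. Both 1&3? no. Sum: -1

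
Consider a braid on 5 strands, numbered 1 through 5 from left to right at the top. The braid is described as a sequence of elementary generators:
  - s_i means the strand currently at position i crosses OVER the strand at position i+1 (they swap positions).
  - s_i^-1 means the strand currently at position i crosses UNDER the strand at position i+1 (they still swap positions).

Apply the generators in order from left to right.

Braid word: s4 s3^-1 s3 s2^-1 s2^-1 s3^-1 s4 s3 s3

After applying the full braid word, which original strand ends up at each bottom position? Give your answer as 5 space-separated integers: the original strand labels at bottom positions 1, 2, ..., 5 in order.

Gen 1 (s4): strand 4 crosses over strand 5. Perm now: [1 2 3 5 4]
Gen 2 (s3^-1): strand 3 crosses under strand 5. Perm now: [1 2 5 3 4]
Gen 3 (s3): strand 5 crosses over strand 3. Perm now: [1 2 3 5 4]
Gen 4 (s2^-1): strand 2 crosses under strand 3. Perm now: [1 3 2 5 4]
Gen 5 (s2^-1): strand 3 crosses under strand 2. Perm now: [1 2 3 5 4]
Gen 6 (s3^-1): strand 3 crosses under strand 5. Perm now: [1 2 5 3 4]
Gen 7 (s4): strand 3 crosses over strand 4. Perm now: [1 2 5 4 3]
Gen 8 (s3): strand 5 crosses over strand 4. Perm now: [1 2 4 5 3]
Gen 9 (s3): strand 4 crosses over strand 5. Perm now: [1 2 5 4 3]

Answer: 1 2 5 4 3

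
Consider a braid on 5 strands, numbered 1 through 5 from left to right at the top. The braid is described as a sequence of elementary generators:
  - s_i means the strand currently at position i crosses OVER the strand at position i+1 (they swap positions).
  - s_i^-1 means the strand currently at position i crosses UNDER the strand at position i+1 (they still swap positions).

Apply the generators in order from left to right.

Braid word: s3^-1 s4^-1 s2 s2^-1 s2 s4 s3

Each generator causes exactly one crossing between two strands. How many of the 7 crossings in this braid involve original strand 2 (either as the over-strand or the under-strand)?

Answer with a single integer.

Gen 1: crossing 3x4. Involves strand 2? no. Count so far: 0
Gen 2: crossing 3x5. Involves strand 2? no. Count so far: 0
Gen 3: crossing 2x4. Involves strand 2? yes. Count so far: 1
Gen 4: crossing 4x2. Involves strand 2? yes. Count so far: 2
Gen 5: crossing 2x4. Involves strand 2? yes. Count so far: 3
Gen 6: crossing 5x3. Involves strand 2? no. Count so far: 3
Gen 7: crossing 2x3. Involves strand 2? yes. Count so far: 4

Answer: 4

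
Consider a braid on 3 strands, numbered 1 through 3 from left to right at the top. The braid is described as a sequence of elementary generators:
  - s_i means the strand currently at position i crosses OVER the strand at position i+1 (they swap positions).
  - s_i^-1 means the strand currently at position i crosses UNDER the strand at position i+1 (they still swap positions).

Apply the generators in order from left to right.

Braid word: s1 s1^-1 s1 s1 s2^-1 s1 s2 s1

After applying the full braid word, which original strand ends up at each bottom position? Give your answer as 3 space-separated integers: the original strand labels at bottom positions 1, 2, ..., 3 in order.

Answer: 2 3 1

Derivation:
Gen 1 (s1): strand 1 crosses over strand 2. Perm now: [2 1 3]
Gen 2 (s1^-1): strand 2 crosses under strand 1. Perm now: [1 2 3]
Gen 3 (s1): strand 1 crosses over strand 2. Perm now: [2 1 3]
Gen 4 (s1): strand 2 crosses over strand 1. Perm now: [1 2 3]
Gen 5 (s2^-1): strand 2 crosses under strand 3. Perm now: [1 3 2]
Gen 6 (s1): strand 1 crosses over strand 3. Perm now: [3 1 2]
Gen 7 (s2): strand 1 crosses over strand 2. Perm now: [3 2 1]
Gen 8 (s1): strand 3 crosses over strand 2. Perm now: [2 3 1]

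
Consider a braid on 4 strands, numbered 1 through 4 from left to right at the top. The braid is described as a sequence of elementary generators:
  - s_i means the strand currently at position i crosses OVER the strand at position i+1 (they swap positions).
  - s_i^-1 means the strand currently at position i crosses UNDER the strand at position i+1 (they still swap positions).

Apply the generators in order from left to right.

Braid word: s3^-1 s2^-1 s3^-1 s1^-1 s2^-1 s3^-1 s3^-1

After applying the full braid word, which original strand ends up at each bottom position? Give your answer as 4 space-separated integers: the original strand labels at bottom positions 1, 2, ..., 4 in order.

Gen 1 (s3^-1): strand 3 crosses under strand 4. Perm now: [1 2 4 3]
Gen 2 (s2^-1): strand 2 crosses under strand 4. Perm now: [1 4 2 3]
Gen 3 (s3^-1): strand 2 crosses under strand 3. Perm now: [1 4 3 2]
Gen 4 (s1^-1): strand 1 crosses under strand 4. Perm now: [4 1 3 2]
Gen 5 (s2^-1): strand 1 crosses under strand 3. Perm now: [4 3 1 2]
Gen 6 (s3^-1): strand 1 crosses under strand 2. Perm now: [4 3 2 1]
Gen 7 (s3^-1): strand 2 crosses under strand 1. Perm now: [4 3 1 2]

Answer: 4 3 1 2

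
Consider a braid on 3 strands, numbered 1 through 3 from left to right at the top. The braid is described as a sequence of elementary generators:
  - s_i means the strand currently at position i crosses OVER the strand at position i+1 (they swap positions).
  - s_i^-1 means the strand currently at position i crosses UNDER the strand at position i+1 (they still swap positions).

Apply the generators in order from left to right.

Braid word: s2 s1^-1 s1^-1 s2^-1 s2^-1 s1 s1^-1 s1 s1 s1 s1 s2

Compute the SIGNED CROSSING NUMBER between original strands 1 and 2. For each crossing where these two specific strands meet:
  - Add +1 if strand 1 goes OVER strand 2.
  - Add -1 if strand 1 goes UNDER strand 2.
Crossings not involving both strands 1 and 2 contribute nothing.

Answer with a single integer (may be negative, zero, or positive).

Answer: 0

Derivation:
Gen 1: crossing 2x3. Both 1&2? no. Sum: 0
Gen 2: crossing 1x3. Both 1&2? no. Sum: 0
Gen 3: crossing 3x1. Both 1&2? no. Sum: 0
Gen 4: crossing 3x2. Both 1&2? no. Sum: 0
Gen 5: crossing 2x3. Both 1&2? no. Sum: 0
Gen 6: crossing 1x3. Both 1&2? no. Sum: 0
Gen 7: crossing 3x1. Both 1&2? no. Sum: 0
Gen 8: crossing 1x3. Both 1&2? no. Sum: 0
Gen 9: crossing 3x1. Both 1&2? no. Sum: 0
Gen 10: crossing 1x3. Both 1&2? no. Sum: 0
Gen 11: crossing 3x1. Both 1&2? no. Sum: 0
Gen 12: crossing 3x2. Both 1&2? no. Sum: 0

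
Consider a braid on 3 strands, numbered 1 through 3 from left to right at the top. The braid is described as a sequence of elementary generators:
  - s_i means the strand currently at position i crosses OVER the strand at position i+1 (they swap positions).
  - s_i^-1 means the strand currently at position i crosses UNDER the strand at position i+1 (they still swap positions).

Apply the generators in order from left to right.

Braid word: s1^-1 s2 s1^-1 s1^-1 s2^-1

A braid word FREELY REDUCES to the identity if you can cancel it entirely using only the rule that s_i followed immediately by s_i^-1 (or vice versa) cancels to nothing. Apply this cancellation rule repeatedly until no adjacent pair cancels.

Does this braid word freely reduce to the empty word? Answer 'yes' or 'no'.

Gen 1 (s1^-1): push. Stack: [s1^-1]
Gen 2 (s2): push. Stack: [s1^-1 s2]
Gen 3 (s1^-1): push. Stack: [s1^-1 s2 s1^-1]
Gen 4 (s1^-1): push. Stack: [s1^-1 s2 s1^-1 s1^-1]
Gen 5 (s2^-1): push. Stack: [s1^-1 s2 s1^-1 s1^-1 s2^-1]
Reduced word: s1^-1 s2 s1^-1 s1^-1 s2^-1

Answer: no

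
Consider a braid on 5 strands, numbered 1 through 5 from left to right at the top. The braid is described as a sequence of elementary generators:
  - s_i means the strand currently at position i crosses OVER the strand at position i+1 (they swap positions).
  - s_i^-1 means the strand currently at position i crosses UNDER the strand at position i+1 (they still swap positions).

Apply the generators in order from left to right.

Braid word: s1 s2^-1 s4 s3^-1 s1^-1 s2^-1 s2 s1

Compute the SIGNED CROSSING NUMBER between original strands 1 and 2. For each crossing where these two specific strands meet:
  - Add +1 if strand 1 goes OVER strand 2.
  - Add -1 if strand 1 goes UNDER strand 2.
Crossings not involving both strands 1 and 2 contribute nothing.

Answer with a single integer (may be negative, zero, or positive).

Gen 1: 1 over 2. Both 1&2? yes. Contrib: +1. Sum: 1
Gen 2: crossing 1x3. Both 1&2? no. Sum: 1
Gen 3: crossing 4x5. Both 1&2? no. Sum: 1
Gen 4: crossing 1x5. Both 1&2? no. Sum: 1
Gen 5: crossing 2x3. Both 1&2? no. Sum: 1
Gen 6: crossing 2x5. Both 1&2? no. Sum: 1
Gen 7: crossing 5x2. Both 1&2? no. Sum: 1
Gen 8: crossing 3x2. Both 1&2? no. Sum: 1

Answer: 1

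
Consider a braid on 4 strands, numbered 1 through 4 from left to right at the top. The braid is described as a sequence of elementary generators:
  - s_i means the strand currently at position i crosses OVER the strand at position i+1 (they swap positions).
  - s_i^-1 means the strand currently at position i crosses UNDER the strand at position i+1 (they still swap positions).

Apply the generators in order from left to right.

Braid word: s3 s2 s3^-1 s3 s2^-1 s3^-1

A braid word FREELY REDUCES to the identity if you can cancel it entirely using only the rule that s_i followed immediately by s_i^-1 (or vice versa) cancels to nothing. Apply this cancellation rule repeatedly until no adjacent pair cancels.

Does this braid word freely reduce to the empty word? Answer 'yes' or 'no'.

Answer: yes

Derivation:
Gen 1 (s3): push. Stack: [s3]
Gen 2 (s2): push. Stack: [s3 s2]
Gen 3 (s3^-1): push. Stack: [s3 s2 s3^-1]
Gen 4 (s3): cancels prior s3^-1. Stack: [s3 s2]
Gen 5 (s2^-1): cancels prior s2. Stack: [s3]
Gen 6 (s3^-1): cancels prior s3. Stack: []
Reduced word: (empty)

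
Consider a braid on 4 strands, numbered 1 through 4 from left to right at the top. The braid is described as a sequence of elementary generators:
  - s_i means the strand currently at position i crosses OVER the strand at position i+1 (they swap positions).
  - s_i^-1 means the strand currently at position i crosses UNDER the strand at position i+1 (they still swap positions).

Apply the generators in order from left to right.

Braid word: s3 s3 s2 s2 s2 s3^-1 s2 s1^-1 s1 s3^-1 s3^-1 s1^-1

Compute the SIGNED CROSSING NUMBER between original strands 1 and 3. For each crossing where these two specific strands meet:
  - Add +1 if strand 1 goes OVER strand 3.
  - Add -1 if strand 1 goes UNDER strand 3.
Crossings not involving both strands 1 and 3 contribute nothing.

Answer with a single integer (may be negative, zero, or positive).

Gen 1: crossing 3x4. Both 1&3? no. Sum: 0
Gen 2: crossing 4x3. Both 1&3? no. Sum: 0
Gen 3: crossing 2x3. Both 1&3? no. Sum: 0
Gen 4: crossing 3x2. Both 1&3? no. Sum: 0
Gen 5: crossing 2x3. Both 1&3? no. Sum: 0
Gen 6: crossing 2x4. Both 1&3? no. Sum: 0
Gen 7: crossing 3x4. Both 1&3? no. Sum: 0
Gen 8: crossing 1x4. Both 1&3? no. Sum: 0
Gen 9: crossing 4x1. Both 1&3? no. Sum: 0
Gen 10: crossing 3x2. Both 1&3? no. Sum: 0
Gen 11: crossing 2x3. Both 1&3? no. Sum: 0
Gen 12: crossing 1x4. Both 1&3? no. Sum: 0

Answer: 0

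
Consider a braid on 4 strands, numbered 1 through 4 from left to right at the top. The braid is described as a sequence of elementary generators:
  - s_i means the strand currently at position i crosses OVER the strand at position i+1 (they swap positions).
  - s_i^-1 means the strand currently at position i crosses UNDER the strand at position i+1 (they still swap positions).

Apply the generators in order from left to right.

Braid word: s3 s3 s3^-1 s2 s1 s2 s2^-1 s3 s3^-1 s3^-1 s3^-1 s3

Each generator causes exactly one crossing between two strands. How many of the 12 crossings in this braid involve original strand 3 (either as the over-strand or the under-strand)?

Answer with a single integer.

Gen 1: crossing 3x4. Involves strand 3? yes. Count so far: 1
Gen 2: crossing 4x3. Involves strand 3? yes. Count so far: 2
Gen 3: crossing 3x4. Involves strand 3? yes. Count so far: 3
Gen 4: crossing 2x4. Involves strand 3? no. Count so far: 3
Gen 5: crossing 1x4. Involves strand 3? no. Count so far: 3
Gen 6: crossing 1x2. Involves strand 3? no. Count so far: 3
Gen 7: crossing 2x1. Involves strand 3? no. Count so far: 3
Gen 8: crossing 2x3. Involves strand 3? yes. Count so far: 4
Gen 9: crossing 3x2. Involves strand 3? yes. Count so far: 5
Gen 10: crossing 2x3. Involves strand 3? yes. Count so far: 6
Gen 11: crossing 3x2. Involves strand 3? yes. Count so far: 7
Gen 12: crossing 2x3. Involves strand 3? yes. Count so far: 8

Answer: 8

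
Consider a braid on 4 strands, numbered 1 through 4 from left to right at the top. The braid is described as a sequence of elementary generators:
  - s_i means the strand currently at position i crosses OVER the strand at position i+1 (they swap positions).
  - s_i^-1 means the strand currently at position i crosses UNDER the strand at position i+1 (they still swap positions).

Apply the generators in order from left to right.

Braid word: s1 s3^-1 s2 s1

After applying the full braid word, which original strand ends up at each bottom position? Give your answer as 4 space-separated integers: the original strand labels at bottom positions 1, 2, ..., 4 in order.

Gen 1 (s1): strand 1 crosses over strand 2. Perm now: [2 1 3 4]
Gen 2 (s3^-1): strand 3 crosses under strand 4. Perm now: [2 1 4 3]
Gen 3 (s2): strand 1 crosses over strand 4. Perm now: [2 4 1 3]
Gen 4 (s1): strand 2 crosses over strand 4. Perm now: [4 2 1 3]

Answer: 4 2 1 3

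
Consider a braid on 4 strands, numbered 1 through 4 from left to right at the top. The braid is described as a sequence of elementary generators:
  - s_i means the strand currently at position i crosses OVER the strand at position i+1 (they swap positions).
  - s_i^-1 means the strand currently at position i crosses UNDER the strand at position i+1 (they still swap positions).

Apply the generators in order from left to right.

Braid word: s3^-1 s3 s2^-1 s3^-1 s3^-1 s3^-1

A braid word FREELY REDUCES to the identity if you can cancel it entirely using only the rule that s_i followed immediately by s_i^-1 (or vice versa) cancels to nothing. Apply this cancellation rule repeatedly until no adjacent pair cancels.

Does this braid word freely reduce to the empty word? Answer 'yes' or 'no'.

Answer: no

Derivation:
Gen 1 (s3^-1): push. Stack: [s3^-1]
Gen 2 (s3): cancels prior s3^-1. Stack: []
Gen 3 (s2^-1): push. Stack: [s2^-1]
Gen 4 (s3^-1): push. Stack: [s2^-1 s3^-1]
Gen 5 (s3^-1): push. Stack: [s2^-1 s3^-1 s3^-1]
Gen 6 (s3^-1): push. Stack: [s2^-1 s3^-1 s3^-1 s3^-1]
Reduced word: s2^-1 s3^-1 s3^-1 s3^-1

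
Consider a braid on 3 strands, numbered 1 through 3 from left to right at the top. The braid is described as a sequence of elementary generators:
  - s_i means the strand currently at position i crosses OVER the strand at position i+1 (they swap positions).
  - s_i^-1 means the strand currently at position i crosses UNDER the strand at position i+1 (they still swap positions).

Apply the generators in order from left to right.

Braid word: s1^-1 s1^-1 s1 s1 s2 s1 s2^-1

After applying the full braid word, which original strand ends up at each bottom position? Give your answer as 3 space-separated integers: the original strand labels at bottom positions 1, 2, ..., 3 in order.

Answer: 3 2 1

Derivation:
Gen 1 (s1^-1): strand 1 crosses under strand 2. Perm now: [2 1 3]
Gen 2 (s1^-1): strand 2 crosses under strand 1. Perm now: [1 2 3]
Gen 3 (s1): strand 1 crosses over strand 2. Perm now: [2 1 3]
Gen 4 (s1): strand 2 crosses over strand 1. Perm now: [1 2 3]
Gen 5 (s2): strand 2 crosses over strand 3. Perm now: [1 3 2]
Gen 6 (s1): strand 1 crosses over strand 3. Perm now: [3 1 2]
Gen 7 (s2^-1): strand 1 crosses under strand 2. Perm now: [3 2 1]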